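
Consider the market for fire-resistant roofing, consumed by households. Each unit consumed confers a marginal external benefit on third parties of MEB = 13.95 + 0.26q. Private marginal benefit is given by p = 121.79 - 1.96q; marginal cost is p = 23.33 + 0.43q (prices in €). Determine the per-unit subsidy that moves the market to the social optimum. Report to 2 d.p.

Social marginal benefit = demand + MEB = 135.74 - 1.70q.
Set SMB = MC: 135.74 - 1.70q = 23.33 + 0.43q → q* = 52.7746.
The Pigouvian subsidy equals MEB at q*: 13.95 + 0.26×52.7746 = 27.6714.

subsidy = €27.67 per unit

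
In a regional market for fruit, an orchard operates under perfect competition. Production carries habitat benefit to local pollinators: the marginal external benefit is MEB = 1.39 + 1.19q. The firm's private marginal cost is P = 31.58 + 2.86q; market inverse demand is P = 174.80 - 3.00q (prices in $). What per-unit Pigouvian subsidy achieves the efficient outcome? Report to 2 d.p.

Social marginal cost = private MC − MEB = 30.19 + 1.67q.
Set SMC = demand: 30.19 + 1.67q = 174.80 - 3.00q → q* = 30.9657.
The Pigouvian subsidy equals MEB at q*: 1.39 + 1.19×30.9657 = 38.2392.

subsidy = $38.24 per unit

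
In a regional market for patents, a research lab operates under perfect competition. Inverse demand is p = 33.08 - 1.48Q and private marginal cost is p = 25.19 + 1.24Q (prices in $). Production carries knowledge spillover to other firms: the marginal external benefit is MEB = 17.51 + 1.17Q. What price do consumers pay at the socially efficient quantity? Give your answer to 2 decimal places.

Social marginal cost = private MC − MEB = 7.68 + 0.07Q.
Set SMC = demand: 7.68 + 0.07Q = 33.08 - 1.48Q → Q* = 16.3871.
Consumer price on the demand curve at Q*: 33.08 − 1.48×16.3871 = 8.8271.

P = $8.83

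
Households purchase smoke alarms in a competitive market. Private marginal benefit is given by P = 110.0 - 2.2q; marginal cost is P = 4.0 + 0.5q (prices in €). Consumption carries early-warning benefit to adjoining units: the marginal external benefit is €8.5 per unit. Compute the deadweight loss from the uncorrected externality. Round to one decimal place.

DWL = €13.4

Market equilibrium (private): 4.0 + 0.5q = 110.0 - 2.2q → q_m = 39.2593.
Social marginal benefit = demand + MEB = 118.5 - 2.2q.
Set SMB = MC: 118.5 - 2.2q = 4.0 + 0.5q → q* = 42.4074.
Between q* and q_m the wedge SMB − MC runs linearly from 0 to MEB(q_m), so the loss is a triangle.
DWL = ½ × 3.1481 × 8.5000 = 13.3794.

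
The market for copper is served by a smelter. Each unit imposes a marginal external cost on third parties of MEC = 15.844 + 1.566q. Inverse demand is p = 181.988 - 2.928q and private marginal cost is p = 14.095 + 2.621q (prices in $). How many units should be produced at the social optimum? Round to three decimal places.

Social marginal cost = private MC + MEC = 29.939 + 4.187q.
Set SMC = demand: 29.939 + 4.187q = 181.988 - 2.928q → q* = 21.3702.

q* = 21.370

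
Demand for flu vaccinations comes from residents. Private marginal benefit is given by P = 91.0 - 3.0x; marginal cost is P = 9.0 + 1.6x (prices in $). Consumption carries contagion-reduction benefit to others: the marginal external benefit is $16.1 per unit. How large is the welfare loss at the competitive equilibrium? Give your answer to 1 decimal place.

Market equilibrium (private): 9.0 + 1.6x = 91.0 - 3.0x → x_m = 17.8261.
Social marginal benefit = demand + MEB = 107.1 - 3.0x.
Set SMB = MC: 107.1 - 3.0x = 9.0 + 1.6x → x* = 21.3261.
The loss is the area between SMB and MC from x* to x_m; with linear curves that's a triangle of height MEB(x_m).
DWL = ½ × 3.5000 × 16.1000 = 28.1750.

DWL = $28.2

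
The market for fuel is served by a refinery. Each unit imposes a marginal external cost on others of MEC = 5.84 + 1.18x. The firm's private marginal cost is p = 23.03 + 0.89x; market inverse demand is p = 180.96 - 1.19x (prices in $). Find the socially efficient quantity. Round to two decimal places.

x* = 46.65

Social marginal cost = private MC + MEC = 28.87 + 2.07x.
Set SMC = demand: 28.87 + 2.07x = 180.96 - 1.19x → x* = 46.6534.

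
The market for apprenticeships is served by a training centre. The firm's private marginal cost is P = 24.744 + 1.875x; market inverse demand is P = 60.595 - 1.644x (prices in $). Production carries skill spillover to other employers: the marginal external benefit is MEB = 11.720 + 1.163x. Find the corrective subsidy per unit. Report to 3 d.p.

Social marginal cost = private MC − MEB = 13.024 + 0.712x.
Set SMC = demand: 13.024 + 0.712x = 60.595 - 1.644x → x* = 20.1914.
The Pigouvian subsidy equals MEB at x*: 11.720 + 1.163×20.1914 = 35.2026.

subsidy = $35.203 per unit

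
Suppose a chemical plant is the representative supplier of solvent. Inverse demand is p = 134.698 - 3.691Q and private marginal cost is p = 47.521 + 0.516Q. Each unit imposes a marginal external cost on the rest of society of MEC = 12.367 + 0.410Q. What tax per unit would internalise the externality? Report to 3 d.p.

Social marginal cost = private MC + MEC = 59.888 + 0.926Q.
Set SMC = demand: 59.888 + 0.926Q = 134.698 - 3.691Q → Q* = 16.2032.
The Pigouvian tax equals MEC at Q*: 12.367 + 0.410×16.2032 = 19.0103.

tax = 19.010 per unit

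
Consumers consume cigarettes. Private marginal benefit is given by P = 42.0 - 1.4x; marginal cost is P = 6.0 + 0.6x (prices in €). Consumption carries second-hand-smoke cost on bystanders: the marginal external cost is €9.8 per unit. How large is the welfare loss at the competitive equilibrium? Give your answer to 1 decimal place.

DWL = €24.0

Market equilibrium (private): 6.0 + 0.6x = 42.0 - 1.4x → x_m = 18.0000.
Social marginal benefit = demand − MEC = 32.2 - 1.4x.
Set SMB = MC: 32.2 - 1.4x = 6.0 + 0.6x → x* = 13.1000.
The welfare-loss triangle has base |x_m − x*| and height MEC(x_m) (the vertical gap between SMB and MC is zero at x* and MEC at x_m).
DWL = ½ × 4.9000 × 9.8000 = 24.0100.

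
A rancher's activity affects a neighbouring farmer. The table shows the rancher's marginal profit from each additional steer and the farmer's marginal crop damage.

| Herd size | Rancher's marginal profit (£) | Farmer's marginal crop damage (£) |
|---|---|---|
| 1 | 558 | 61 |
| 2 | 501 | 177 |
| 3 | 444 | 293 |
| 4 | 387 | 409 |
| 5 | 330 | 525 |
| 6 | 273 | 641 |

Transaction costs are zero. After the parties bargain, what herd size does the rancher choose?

3

Bargaining reaches the level where marginal profit last exceeds marginal crop damage.
That holds through level 3 (444 ≥ 293) but not at 4 (387 < 409).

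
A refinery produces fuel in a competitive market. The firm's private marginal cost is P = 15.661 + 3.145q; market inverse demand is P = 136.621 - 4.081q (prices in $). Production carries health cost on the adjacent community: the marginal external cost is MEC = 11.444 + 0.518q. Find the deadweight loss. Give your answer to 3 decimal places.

Market equilibrium (private): 15.661 + 3.145q = 136.621 - 4.081q → q_m = 16.7396.
Social marginal cost = private MC + MEC = 27.105 + 3.663q.
Set SMC = demand: 27.105 + 3.663q = 136.621 - 4.081q → q* = 14.1420.
The welfare-loss triangle has base |q_m − q*| and height MEC(q_m) (the vertical gap between SMC and demand is zero at q* and MEC at q_m).
DWL = ½ × 2.5976 × 20.1151 = 26.1255.

DWL = $26.125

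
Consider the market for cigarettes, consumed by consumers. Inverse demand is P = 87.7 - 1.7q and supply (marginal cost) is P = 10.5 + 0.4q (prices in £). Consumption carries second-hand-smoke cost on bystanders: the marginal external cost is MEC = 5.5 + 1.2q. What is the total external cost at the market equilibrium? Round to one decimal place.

Market equilibrium (private): 10.5 + 0.4q = 87.7 - 1.7q → q_m = 36.7619.
Total external cost = ∫₀^{q_m} (5.5 + 1.2q) dq = 5.5×36.7619 + ½×1.2×36.7619² = 1013.0528.

£1013.1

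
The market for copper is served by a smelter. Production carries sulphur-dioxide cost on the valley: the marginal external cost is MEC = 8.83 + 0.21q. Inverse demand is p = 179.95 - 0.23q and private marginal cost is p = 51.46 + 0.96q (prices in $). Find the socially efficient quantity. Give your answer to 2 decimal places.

q* = 85.47

Social marginal cost = private MC + MEC = 60.29 + 1.17q.
Set SMC = demand: 60.29 + 1.17q = 179.95 - 0.23q → q* = 85.4714.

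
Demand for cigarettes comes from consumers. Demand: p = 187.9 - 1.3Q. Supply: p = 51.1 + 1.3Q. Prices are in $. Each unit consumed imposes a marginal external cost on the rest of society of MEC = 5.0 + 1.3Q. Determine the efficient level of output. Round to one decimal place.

Q* = 33.8

Social marginal benefit = demand − MEC = 182.9 - 2.6Q.
Set SMB = MC: 182.9 - 2.6Q = 51.1 + 1.3Q → Q* = 33.7949.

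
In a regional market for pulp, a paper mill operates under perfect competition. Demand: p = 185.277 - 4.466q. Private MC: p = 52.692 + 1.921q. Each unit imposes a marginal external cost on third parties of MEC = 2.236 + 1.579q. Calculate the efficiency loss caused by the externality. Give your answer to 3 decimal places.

DWL = 76.950

Market equilibrium (private): 52.692 + 1.921q = 185.277 - 4.466q → q_m = 20.7586.
Social marginal cost = private MC + MEC = 54.928 + 3.500q.
Set SMC = demand: 54.928 + 3.500q = 185.277 - 4.466q → q* = 16.3632.
Height of the DWL triangle at q_m is SMC(q_m) − demand(q_m) = MEC(q_m) = 35.0138.
DWL = ½ × 4.3954 × 35.0138 = 76.9498.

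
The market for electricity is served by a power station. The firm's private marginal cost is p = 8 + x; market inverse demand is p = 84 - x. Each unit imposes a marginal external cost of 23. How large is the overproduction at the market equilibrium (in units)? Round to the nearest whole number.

12 units

Market equilibrium (private): 8 + x = 84 - x → x_m = 38.0000.
Social marginal cost = private MC + MEC = 31 + x.
Set SMC = demand: 31 + x = 84 - x → x* = 26.5000.
Gap = |38.0000 − 26.5000| = 11.5000.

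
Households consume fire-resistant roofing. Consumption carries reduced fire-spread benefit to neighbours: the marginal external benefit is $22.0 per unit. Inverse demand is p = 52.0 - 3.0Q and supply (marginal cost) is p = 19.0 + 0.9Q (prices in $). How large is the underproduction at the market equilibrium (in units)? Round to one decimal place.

Market equilibrium (private): 19.0 + 0.9Q = 52.0 - 3.0Q → Q_m = 8.4615.
Social marginal benefit = demand + MEB = 74.0 - 3.0Q.
Set SMB = MC: 74.0 - 3.0Q = 19.0 + 0.9Q → Q* = 14.1026.
Gap = |8.4615 − 14.1026| = 5.6411.

5.6 units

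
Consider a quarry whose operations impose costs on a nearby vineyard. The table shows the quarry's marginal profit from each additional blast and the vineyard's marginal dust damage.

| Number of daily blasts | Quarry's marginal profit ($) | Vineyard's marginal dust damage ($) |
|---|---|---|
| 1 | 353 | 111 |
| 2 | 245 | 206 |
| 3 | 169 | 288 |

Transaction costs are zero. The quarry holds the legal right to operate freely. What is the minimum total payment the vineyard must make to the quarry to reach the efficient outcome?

$169

Left alone the quarry would choose level 3 (marginal profit stays positive).
Efficient level: k* = 2 (marginal profit ≥ marginal dust damage through 2).
The vineyard must at least cover the quarry's forgone profit from cutting 3→2: 169 = 169.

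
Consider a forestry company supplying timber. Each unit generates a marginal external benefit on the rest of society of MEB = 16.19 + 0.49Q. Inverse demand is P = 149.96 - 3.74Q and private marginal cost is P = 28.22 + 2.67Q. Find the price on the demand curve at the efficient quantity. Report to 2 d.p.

Social marginal cost = private MC − MEB = 12.03 + 2.18Q.
Set SMC = demand: 12.03 + 2.18Q = 149.96 - 3.74Q → Q* = 23.2990.
Consumer price on the demand curve at Q*: 149.96 − 3.74×23.2990 = 62.8217.

P = 62.82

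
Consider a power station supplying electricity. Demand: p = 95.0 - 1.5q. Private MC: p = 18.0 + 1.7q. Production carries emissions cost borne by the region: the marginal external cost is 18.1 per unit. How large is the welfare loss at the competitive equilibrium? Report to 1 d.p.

Market equilibrium (private): 18.0 + 1.7q = 95.0 - 1.5q → q_m = 24.0625.
Social marginal cost = private MC + MEC = 36.1 + 1.7q.
Set SMC = demand: 36.1 + 1.7q = 95.0 - 1.5q → q* = 18.4063.
Height of the DWL triangle at q_m is SMC(q_m) − demand(q_m) = MEC(q_m) = 18.1000.
DWL = ½ × 5.6562 × 18.1000 = 51.1886.

DWL = 51.2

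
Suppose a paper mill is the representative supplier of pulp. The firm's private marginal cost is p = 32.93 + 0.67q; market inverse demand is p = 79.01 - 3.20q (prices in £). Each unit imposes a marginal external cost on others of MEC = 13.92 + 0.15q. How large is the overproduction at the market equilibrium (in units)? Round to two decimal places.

3.91 units

Market equilibrium (private): 32.93 + 0.67q = 79.01 - 3.20q → q_m = 11.9070.
Social marginal cost = private MC + MEC = 46.85 + 0.82q.
Set SMC = demand: 46.85 + 0.82q = 79.01 - 3.20q → q* = 8.0000.
Gap = |11.9070 − 8.0000| = 3.9070.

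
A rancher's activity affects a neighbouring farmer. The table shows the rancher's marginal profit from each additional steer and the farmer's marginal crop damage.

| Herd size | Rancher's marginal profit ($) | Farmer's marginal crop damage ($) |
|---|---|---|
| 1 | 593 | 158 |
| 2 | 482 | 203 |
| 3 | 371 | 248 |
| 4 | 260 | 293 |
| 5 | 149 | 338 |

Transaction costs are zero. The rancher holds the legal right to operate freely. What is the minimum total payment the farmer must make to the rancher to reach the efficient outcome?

Left alone the rancher would choose level 5 (marginal profit stays positive).
Efficient level: k* = 3 (marginal profit ≥ marginal crop damage through 3).
The farmer must at least cover the rancher's forgone profit from cutting 5→3: 260 + 149 = 409.

$409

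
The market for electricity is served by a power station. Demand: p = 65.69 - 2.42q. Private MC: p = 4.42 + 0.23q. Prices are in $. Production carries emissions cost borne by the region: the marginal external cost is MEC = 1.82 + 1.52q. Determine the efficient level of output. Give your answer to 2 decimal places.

q* = 14.26

Social marginal cost = private MC + MEC = 6.24 + 1.75q.
Set SMC = demand: 6.24 + 1.75q = 65.69 - 2.42q → q* = 14.2566.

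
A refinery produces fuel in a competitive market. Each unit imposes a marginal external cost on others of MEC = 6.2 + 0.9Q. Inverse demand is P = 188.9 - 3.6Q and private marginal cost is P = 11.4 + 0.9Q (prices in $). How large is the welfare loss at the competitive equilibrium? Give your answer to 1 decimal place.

Market equilibrium (private): 11.4 + 0.9Q = 188.9 - 3.6Q → Q_m = 39.4444.
Social marginal cost = private MC + MEC = 17.6 + 1.8Q.
Set SMC = demand: 17.6 + 1.8Q = 188.9 - 3.6Q → Q* = 31.7222.
Between Q* and Q_m the wedge SMC − demand runs linearly from 0 to MEC(Q_m), so the loss is a triangle.
DWL = ½ × 7.7222 × 41.7000 = 161.0079.

DWL = $161.0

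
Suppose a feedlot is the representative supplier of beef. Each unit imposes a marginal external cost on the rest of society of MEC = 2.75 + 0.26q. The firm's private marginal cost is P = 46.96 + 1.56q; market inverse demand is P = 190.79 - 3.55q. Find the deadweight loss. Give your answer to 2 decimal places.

Market equilibrium (private): 46.96 + 1.56q = 190.79 - 3.55q → q_m = 28.1468.
Social marginal cost = private MC + MEC = 49.71 + 1.82q.
Set SMC = demand: 49.71 + 1.82q = 190.79 - 3.55q → q* = 26.2719.
The welfare-loss triangle has base |q_m − q*| and height MEC(q_m) (the vertical gap between SMC and demand is zero at q* and MEC at q_m).
DWL = ½ × 1.8749 × 10.0682 = 9.4384.

DWL = 9.44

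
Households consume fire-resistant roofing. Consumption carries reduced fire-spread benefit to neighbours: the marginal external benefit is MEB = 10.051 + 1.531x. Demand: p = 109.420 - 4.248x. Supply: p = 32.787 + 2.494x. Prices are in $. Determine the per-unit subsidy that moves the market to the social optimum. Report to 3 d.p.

subsidy = $35.519 per unit

Social marginal benefit = demand + MEB = 119.471 - 2.717x.
Set SMB = MC: 119.471 - 2.717x = 32.787 + 2.494x → x* = 16.6348.
The Pigouvian subsidy equals MEB at x*: 10.051 + 1.531×16.6348 = 35.5189.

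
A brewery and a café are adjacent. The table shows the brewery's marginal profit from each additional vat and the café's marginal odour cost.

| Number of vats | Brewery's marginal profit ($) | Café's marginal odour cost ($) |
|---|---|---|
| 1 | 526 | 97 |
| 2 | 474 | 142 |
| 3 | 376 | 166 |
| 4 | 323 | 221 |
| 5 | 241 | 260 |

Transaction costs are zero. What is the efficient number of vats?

4

Bargaining reaches the level where marginal profit last exceeds marginal odour cost.
That holds through level 4 (323 ≥ 221) but not at 5 (241 < 260).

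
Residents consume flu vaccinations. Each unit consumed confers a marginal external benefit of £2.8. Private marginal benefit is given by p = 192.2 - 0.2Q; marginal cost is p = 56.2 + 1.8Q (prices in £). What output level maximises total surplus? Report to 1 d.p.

Q* = 69.4

Social marginal benefit = demand + MEB = 195.0 - 0.2Q.
Set SMB = MC: 195.0 - 0.2Q = 56.2 + 1.8Q → Q* = 69.4000.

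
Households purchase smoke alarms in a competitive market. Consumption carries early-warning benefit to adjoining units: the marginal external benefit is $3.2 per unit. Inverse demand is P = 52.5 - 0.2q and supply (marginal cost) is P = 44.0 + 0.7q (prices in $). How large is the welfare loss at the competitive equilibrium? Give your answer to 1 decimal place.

DWL = $5.7

Market equilibrium (private): 44.0 + 0.7q = 52.5 - 0.2q → q_m = 9.4444.
Social marginal benefit = demand + MEB = 55.7 - 0.2q.
Set SMB = MC: 55.7 - 0.2q = 44.0 + 0.7q → q* = 13.0000.
The welfare-loss triangle has base |q_m − q*| and height MEB(q_m) (the vertical gap between SMB and MC is zero at q* and MEB at q_m).
DWL = ½ × 3.5556 × 3.2000 = 5.6890.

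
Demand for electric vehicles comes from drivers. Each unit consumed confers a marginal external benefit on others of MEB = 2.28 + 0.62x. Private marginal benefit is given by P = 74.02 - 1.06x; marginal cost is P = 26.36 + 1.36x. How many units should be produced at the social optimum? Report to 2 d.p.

Social marginal benefit = demand + MEB = 76.30 - 0.44x.
Set SMB = MC: 76.30 - 0.44x = 26.36 + 1.36x → x* = 27.7444.

x* = 27.74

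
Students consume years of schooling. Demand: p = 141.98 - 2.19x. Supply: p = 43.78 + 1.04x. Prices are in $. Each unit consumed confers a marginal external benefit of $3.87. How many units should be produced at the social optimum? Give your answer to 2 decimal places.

x* = 31.60

Social marginal benefit = demand + MEB = 145.85 - 2.19x.
Set SMB = MC: 145.85 - 2.19x = 43.78 + 1.04x → x* = 31.6006.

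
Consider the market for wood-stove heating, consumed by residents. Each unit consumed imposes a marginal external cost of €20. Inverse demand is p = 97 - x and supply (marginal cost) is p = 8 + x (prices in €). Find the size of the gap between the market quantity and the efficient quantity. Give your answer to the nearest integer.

Market equilibrium (private): 8 + x = 97 - x → x_m = 44.5000.
Social marginal benefit = demand − MEC = 77 - x.
Set SMB = MC: 77 - x = 8 + x → x* = 34.5000.
Gap = |44.5000 − 34.5000| = 10.0000.

10 units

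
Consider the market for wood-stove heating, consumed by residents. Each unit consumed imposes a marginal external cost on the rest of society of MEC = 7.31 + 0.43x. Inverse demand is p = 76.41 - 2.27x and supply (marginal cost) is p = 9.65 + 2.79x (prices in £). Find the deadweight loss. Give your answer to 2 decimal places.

DWL = £15.35

Market equilibrium (private): 9.65 + 2.79x = 76.41 - 2.27x → x_m = 13.1937.
Social marginal benefit = demand − MEC = 69.10 - 2.70x.
Set SMB = MC: 69.10 - 2.70x = 9.65 + 2.79x → x* = 10.8288.
Height of the DWL triangle at x_m is MC(x_m) − SMB(x_m) = MEC(x_m) = 12.9833.
DWL = ½ × 2.3649 × 12.9833 = 15.3521.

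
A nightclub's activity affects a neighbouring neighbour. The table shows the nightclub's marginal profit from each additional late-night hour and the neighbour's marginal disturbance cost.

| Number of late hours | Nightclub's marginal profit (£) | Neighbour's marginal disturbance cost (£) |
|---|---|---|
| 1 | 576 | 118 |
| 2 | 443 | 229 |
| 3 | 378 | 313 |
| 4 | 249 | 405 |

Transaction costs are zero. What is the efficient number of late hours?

3

Bargaining reaches the level where marginal profit last exceeds marginal disturbance cost.
That holds through level 3 (378 ≥ 313) but not at 4 (249 < 405).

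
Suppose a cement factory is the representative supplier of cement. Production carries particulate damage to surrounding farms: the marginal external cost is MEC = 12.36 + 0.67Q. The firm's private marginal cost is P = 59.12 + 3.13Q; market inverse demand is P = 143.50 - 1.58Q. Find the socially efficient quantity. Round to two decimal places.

Social marginal cost = private MC + MEC = 71.48 + 3.80Q.
Set SMC = demand: 71.48 + 3.80Q = 143.50 - 1.58Q → Q* = 13.3866.

Q* = 13.39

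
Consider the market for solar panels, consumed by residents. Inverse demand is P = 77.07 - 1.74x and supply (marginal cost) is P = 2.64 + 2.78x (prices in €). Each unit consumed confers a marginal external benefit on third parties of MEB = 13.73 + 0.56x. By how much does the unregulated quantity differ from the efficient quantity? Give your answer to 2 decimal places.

5.80 units

Market equilibrium (private): 2.64 + 2.78x = 77.07 - 1.74x → x_m = 16.4668.
Social marginal benefit = demand + MEB = 90.80 - 1.18x.
Set SMB = MC: 90.80 - 1.18x = 2.64 + 2.78x → x* = 22.2626.
Gap = |16.4668 − 22.2626| = 5.7958.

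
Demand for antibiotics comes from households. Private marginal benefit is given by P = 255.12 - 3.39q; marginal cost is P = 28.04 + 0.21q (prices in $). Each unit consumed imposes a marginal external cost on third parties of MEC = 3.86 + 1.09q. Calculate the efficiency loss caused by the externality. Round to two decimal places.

Market equilibrium (private): 28.04 + 0.21q = 255.12 - 3.39q → q_m = 63.0778.
Social marginal benefit = demand − MEC = 251.26 - 4.48q.
Set SMB = MC: 251.26 - 4.48q = 28.04 + 0.21q → q* = 47.5949.
The loss is the area between SMB and MC from q* to q_m; with linear curves that's a triangle of height MEC(q_m).
DWL = ½ × 15.4829 × 72.6148 = 562.1438.

DWL = $562.14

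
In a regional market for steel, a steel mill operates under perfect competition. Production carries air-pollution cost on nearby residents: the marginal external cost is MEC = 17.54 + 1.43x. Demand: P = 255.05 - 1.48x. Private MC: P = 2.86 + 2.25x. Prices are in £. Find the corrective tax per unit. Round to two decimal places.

Social marginal cost = private MC + MEC = 20.40 + 3.68x.
Set SMC = demand: 20.40 + 3.68x = 255.05 - 1.48x → x* = 45.4748.
The Pigouvian tax equals MEC at x*: 17.54 + 1.43×45.4748 = 82.5690.

tax = £82.57 per unit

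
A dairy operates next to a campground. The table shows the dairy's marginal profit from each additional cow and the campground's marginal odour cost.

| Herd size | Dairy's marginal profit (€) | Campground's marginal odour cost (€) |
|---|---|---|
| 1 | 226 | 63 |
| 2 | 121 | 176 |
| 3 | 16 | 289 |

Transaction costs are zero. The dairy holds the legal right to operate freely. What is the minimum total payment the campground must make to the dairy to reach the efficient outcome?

€137

Left alone the dairy would choose level 3 (marginal profit stays positive).
Efficient level: k* = 1 (marginal profit ≥ marginal odour cost through 1).
The campground must at least cover the dairy's forgone profit from cutting 3→1: 121 + 16 = 137.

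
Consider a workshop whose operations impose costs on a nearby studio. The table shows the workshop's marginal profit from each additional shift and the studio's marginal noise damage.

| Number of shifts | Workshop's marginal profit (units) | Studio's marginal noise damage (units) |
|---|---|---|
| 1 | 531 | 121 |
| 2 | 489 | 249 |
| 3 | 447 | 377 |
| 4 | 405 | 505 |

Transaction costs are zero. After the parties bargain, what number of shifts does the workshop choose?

3

Bargaining reaches the level where marginal profit last exceeds marginal noise damage.
That holds through level 3 (447 ≥ 377) but not at 4 (405 < 505).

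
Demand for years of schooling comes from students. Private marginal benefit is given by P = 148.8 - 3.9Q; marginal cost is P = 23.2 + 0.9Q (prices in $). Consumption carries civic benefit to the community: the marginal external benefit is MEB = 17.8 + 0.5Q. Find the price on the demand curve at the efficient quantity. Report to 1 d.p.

P = $18.7

Social marginal benefit = demand + MEB = 166.6 - 3.4Q.
Set SMB = MC: 166.6 - 3.4Q = 23.2 + 0.9Q → Q* = 33.3488.
Consumer price on the demand curve at Q*: 148.8 − 3.9×33.3488 = 18.7397.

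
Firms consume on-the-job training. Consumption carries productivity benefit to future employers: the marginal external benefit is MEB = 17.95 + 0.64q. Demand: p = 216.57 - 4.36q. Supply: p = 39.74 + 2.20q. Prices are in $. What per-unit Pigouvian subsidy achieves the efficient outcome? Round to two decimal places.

subsidy = $39.01 per unit

Social marginal benefit = demand + MEB = 234.52 - 3.72q.
Set SMB = MC: 234.52 - 3.72q = 39.74 + 2.20q → q* = 32.9020.
The Pigouvian subsidy equals MEB at q*: 17.95 + 0.64×32.9020 = 39.0073.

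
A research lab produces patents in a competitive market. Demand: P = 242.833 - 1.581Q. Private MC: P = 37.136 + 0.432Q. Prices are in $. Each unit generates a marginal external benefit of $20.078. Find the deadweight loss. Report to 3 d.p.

Market equilibrium (private): 37.136 + 0.432Q = 242.833 - 1.581Q → Q_m = 102.1843.
Social marginal cost = private MC − MEB = 17.058 + 0.432Q.
Set SMC = demand: 17.058 + 0.432Q = 242.833 - 1.581Q → Q* = 112.1585.
The welfare-loss triangle has base |Q_m − Q*| and height MEB(Q_m) (the vertical gap between SMC and demand is zero at Q* and MEB at Q_m).
DWL = ½ × 9.9742 × 20.0780 = 100.1310.

DWL = $100.131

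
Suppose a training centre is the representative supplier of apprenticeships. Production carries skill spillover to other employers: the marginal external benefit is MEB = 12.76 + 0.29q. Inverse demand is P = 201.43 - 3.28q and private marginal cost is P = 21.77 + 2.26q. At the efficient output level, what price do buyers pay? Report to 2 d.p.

Social marginal cost = private MC − MEB = 9.01 + 1.97q.
Set SMC = demand: 9.01 + 1.97q = 201.43 - 3.28q → q* = 36.6514.
Consumer price on the demand curve at q*: 201.43 − 3.28×36.6514 = 81.2134.

P = 81.21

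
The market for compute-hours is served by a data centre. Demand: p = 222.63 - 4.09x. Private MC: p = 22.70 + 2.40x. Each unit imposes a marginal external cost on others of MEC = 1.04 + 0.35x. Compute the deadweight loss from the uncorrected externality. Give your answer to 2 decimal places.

Market equilibrium (private): 22.70 + 2.40x = 222.63 - 4.09x → x_m = 30.8059.
Social marginal cost = private MC + MEC = 23.74 + 2.75x.
Set SMC = demand: 23.74 + 2.75x = 222.63 - 4.09x → x* = 29.0775.
The welfare-loss triangle has base |x_m − x*| and height MEC(x_m) (the vertical gap between SMC and demand is zero at x* and MEC at x_m).
DWL = ½ × 1.7284 × 11.8220 = 10.2166.

DWL = 10.22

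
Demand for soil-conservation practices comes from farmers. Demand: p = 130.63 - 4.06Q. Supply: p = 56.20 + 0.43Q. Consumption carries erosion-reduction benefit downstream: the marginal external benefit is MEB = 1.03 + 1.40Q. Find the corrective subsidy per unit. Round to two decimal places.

subsidy = 35.22 per unit

Social marginal benefit = demand + MEB = 131.66 - 2.66Q.
Set SMB = MC: 131.66 - 2.66Q = 56.20 + 0.43Q → Q* = 24.4207.
The Pigouvian subsidy equals MEB at Q*: 1.03 + 1.40×24.4207 = 35.2190.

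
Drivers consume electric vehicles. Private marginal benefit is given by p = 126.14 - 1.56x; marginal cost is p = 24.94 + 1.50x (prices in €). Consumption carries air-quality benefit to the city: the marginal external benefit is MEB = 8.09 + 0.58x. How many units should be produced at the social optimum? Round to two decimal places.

x* = 44.07

Social marginal benefit = demand + MEB = 134.23 - 0.98x.
Set SMB = MC: 134.23 - 0.98x = 24.94 + 1.50x → x* = 44.0685.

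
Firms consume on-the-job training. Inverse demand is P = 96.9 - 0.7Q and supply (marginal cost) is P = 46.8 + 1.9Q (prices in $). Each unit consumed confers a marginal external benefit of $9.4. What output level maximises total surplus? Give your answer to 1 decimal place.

Q* = 22.9

Social marginal benefit = demand + MEB = 106.3 - 0.7Q.
Set SMB = MC: 106.3 - 0.7Q = 46.8 + 1.9Q → Q* = 22.8846.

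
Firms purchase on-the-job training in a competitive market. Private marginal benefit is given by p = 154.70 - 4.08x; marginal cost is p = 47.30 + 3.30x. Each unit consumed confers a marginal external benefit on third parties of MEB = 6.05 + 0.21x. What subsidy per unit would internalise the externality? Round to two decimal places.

subsidy = 9.37 per unit

Social marginal benefit = demand + MEB = 160.75 - 3.87x.
Set SMB = MC: 160.75 - 3.87x = 47.30 + 3.30x → x* = 15.8229.
The Pigouvian subsidy equals MEB at x*: 6.05 + 0.21×15.8229 = 9.3728.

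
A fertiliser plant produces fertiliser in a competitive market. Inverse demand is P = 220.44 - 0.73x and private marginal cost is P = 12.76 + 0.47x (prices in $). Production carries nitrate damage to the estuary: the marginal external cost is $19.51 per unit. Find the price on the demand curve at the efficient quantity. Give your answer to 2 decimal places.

Social marginal cost = private MC + MEC = 32.27 + 0.47x.
Set SMC = demand: 32.27 + 0.47x = 220.44 - 0.73x → x* = 156.8083.
Consumer price on the demand curve at x*: 220.44 − 0.73×156.8083 = 105.9699.

P = $105.97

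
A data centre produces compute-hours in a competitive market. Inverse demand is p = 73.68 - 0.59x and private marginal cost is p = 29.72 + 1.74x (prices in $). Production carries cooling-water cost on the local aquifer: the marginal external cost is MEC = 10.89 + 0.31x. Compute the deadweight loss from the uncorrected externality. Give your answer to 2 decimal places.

Market equilibrium (private): 29.72 + 1.74x = 73.68 - 0.59x → x_m = 18.8670.
Social marginal cost = private MC + MEC = 40.61 + 2.05x.
Set SMC = demand: 40.61 + 2.05x = 73.68 - 0.59x → x* = 12.5265.
Between x* and x_m the wedge SMC − demand runs linearly from 0 to MEC(x_m), so the loss is a triangle.
DWL = ½ × 6.3405 × 16.7388 = 53.0662.

DWL = $53.07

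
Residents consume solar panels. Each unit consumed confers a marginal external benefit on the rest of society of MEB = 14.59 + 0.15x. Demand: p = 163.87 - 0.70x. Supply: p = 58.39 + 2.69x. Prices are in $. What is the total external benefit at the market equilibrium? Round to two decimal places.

$526.58

Market equilibrium (private): 58.39 + 2.69x = 163.87 - 0.70x → x_m = 31.1150.
Total external benefit = ∫₀^{x_m} (14.59 + 0.15x) dx = 14.59×31.1150 + ½×0.15×31.1150² = 526.5786.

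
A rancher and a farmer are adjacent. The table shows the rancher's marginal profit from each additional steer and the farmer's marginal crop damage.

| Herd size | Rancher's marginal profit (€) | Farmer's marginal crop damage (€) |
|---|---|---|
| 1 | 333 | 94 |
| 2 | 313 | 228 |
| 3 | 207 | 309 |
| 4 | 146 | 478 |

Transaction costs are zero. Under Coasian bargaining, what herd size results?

2

Bargaining reaches the level where marginal profit last exceeds marginal crop damage.
That holds through level 2 (313 ≥ 228) but not at 3 (207 < 309).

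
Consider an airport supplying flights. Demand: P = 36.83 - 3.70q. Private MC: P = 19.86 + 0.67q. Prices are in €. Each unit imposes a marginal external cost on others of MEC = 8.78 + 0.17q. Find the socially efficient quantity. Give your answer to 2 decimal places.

q* = 1.80

Social marginal cost = private MC + MEC = 28.64 + 0.84q.
Set SMC = demand: 28.64 + 0.84q = 36.83 - 3.70q → q* = 1.8040.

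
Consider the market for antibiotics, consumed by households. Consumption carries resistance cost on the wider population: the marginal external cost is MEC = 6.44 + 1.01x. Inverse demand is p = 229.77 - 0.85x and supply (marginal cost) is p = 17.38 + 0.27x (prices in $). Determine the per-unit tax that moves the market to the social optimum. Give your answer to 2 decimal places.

Social marginal benefit = demand − MEC = 223.33 - 1.86x.
Set SMB = MC: 223.33 - 1.86x = 17.38 + 0.27x → x* = 96.6901.
The Pigouvian tax equals MEC at x*: 6.44 + 1.01×96.6901 = 104.0970.

tax = $104.10 per unit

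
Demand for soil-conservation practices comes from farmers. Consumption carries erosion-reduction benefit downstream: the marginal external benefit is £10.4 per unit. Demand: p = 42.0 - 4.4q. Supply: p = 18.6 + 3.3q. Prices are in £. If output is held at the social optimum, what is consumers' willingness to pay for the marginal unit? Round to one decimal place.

P = £22.7

Social marginal benefit = demand + MEB = 52.4 - 4.4q.
Set SMB = MC: 52.4 - 4.4q = 18.6 + 3.3q → q* = 4.3896.
Consumer price on the demand curve at q*: 42.0 − 4.4×4.3896 = 22.6858.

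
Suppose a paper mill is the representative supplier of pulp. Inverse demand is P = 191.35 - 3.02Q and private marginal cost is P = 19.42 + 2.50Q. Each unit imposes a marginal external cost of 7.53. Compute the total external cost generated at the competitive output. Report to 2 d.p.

234.53

Market equilibrium (private): 19.42 + 2.50Q = 191.35 - 3.02Q → Q_m = 31.1467.
Total external cost = MEC × Q_m = 7.53 × 31.1467 = 234.5347.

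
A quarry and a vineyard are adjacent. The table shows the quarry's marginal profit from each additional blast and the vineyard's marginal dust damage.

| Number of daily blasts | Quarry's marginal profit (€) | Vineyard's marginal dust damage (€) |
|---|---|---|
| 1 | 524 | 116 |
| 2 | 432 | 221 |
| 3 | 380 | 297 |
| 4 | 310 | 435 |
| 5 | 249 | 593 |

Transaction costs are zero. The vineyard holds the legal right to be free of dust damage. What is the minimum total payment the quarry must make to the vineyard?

€634

Efficient level: marginal profit ≥ marginal dust damage through level 3, so k* = 3.
With the vineyard holding the right, the quarry must at least compensate total damage at k*: 116 + 221 + 297 = 634.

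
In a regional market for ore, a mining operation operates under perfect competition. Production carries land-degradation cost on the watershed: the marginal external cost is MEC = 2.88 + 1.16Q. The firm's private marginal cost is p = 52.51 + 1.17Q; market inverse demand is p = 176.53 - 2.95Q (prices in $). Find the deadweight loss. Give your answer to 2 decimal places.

DWL = $135.29

Market equilibrium (private): 52.51 + 1.17Q = 176.53 - 2.95Q → Q_m = 30.1019.
Social marginal cost = private MC + MEC = 55.39 + 2.33Q.
Set SMC = demand: 55.39 + 2.33Q = 176.53 - 2.95Q → Q* = 22.9432.
Between Q* and Q_m the wedge SMC − demand runs linearly from 0 to MEC(Q_m), so the loss is a triangle.
DWL = ½ × 7.1587 × 37.7983 = 135.2933.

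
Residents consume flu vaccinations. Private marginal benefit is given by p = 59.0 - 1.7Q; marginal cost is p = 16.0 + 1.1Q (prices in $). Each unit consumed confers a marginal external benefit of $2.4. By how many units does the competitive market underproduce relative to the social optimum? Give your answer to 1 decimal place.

Market equilibrium (private): 16.0 + 1.1Q = 59.0 - 1.7Q → Q_m = 15.3571.
Social marginal benefit = demand + MEB = 61.4 - 1.7Q.
Set SMB = MC: 61.4 - 1.7Q = 16.0 + 1.1Q → Q* = 16.2143.
Gap = |15.3571 − 16.2143| = 0.8572.

0.9 units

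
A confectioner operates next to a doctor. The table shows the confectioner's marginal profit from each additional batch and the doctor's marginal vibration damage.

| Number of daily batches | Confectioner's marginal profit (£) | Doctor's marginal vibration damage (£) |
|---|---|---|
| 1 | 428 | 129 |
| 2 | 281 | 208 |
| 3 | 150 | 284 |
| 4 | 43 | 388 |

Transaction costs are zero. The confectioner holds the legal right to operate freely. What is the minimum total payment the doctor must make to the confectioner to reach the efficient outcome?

Left alone the confectioner would choose level 4 (marginal profit stays positive).
Efficient level: k* = 2 (marginal profit ≥ marginal vibration damage through 2).
The doctor must at least cover the confectioner's forgone profit from cutting 4→2: 150 + 43 = 193.

£193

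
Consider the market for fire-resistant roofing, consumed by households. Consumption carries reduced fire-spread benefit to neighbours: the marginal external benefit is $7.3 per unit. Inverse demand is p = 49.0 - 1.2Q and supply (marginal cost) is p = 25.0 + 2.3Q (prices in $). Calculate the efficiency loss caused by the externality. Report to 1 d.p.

Market equilibrium (private): 25.0 + 2.3Q = 49.0 - 1.2Q → Q_m = 6.8571.
Social marginal benefit = demand + MEB = 56.3 - 1.2Q.
Set SMB = MC: 56.3 - 1.2Q = 25.0 + 2.3Q → Q* = 8.9429.
The loss is the area between SMB and MC from Q* to Q_m; with linear curves that's a triangle of height MEB(Q_m).
DWL = ½ × 2.0858 × 7.3000 = 7.6132.

DWL = $7.6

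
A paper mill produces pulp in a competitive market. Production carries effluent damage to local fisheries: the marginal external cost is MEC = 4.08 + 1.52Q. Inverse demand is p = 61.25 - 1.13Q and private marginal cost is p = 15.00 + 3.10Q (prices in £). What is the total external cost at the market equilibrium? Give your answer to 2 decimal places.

£135.47

Market equilibrium (private): 15.00 + 3.10Q = 61.25 - 1.13Q → Q_m = 10.9338.
Total external cost = ∫₀^{Q_m} (4.08 + 1.52Q) dQ = 4.08×10.9338 + ½×1.52×10.9338² = 135.4664.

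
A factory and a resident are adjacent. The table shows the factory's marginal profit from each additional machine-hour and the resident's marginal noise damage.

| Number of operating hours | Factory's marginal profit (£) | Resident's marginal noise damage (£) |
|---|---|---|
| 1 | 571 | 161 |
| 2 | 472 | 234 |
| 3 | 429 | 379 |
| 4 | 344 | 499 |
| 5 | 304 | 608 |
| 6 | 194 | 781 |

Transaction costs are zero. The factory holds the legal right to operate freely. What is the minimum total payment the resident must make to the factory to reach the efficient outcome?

Left alone the factory would choose level 6 (marginal profit stays positive).
Efficient level: k* = 3 (marginal profit ≥ marginal noise damage through 3).
The resident must at least cover the factory's forgone profit from cutting 6→3: 344 + 304 + 194 = 842.

£842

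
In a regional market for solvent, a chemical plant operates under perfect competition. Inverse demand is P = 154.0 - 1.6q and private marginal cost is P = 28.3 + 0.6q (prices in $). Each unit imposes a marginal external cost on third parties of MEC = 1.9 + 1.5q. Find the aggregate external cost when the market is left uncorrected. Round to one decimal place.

$2557.0

Market equilibrium (private): 28.3 + 0.6q = 154.0 - 1.6q → q_m = 57.1364.
Total external cost = ∫₀^{q_m} (1.9 + 1.5q) dq = 1.9×57.1364 + ½×1.5×57.1364² = 2556.9853.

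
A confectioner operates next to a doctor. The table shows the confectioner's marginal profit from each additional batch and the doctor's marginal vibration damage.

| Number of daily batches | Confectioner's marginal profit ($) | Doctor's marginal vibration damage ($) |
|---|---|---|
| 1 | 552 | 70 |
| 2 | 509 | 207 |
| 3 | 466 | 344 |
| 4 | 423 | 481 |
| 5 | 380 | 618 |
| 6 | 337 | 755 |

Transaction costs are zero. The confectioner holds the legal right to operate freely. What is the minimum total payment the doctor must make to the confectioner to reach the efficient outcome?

Left alone the confectioner would choose level 6 (marginal profit stays positive).
Efficient level: k* = 3 (marginal profit ≥ marginal vibration damage through 3).
The doctor must at least cover the confectioner's forgone profit from cutting 6→3: 423 + 380 + 337 = 1140.

$1140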